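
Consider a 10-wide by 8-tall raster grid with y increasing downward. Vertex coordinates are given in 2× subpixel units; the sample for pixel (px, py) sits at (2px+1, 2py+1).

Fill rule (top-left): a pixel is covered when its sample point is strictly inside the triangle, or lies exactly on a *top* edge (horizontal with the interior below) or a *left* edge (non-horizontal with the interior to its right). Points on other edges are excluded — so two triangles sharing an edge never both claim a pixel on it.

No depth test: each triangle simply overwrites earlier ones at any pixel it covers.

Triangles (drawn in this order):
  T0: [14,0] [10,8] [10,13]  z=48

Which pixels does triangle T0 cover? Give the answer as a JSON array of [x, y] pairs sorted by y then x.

T0:
  2·area = 20  (B↔C swapped to make it positive)
  edge (14, 0)→(10, 13): d=(-4,13) right/bottom  bias=-1
  edge (10, 13)→(10, 8): d=(0,-5) top-left  bias=+0
  edge (10, 8)→(14, 0): d=(4,-8) top-left  bias=+0
    (6,1)@(13, 3): e=[1,15,4] → X
    (7,1)@(15, 3): e=[-25,25,20] → .
    (6,2)@(13, 5): e=[-7,15,12] → .
    (5,3)@(11, 7): e=[11,5,4] → X
    (6,3)@(13, 7): e=[-15,15,20] → .
    (5,4)@(11, 9): e=[3,5,12] → X
    (6,4)@(13, 9): e=[-23,15,28] → .
    (5,5)@(11, 11): e=[-5,5,20] → .
  covered (3 px):
    . . . . . . . . . .
    . . . . . . X . . .
    . . . . . . . . . .
    . . . . . X . . . .
    . . . . . X . . . .
    . . . . . . . . . .
    . . . . . . . . . .
    . . . . . . . . . .

Answer: [[6,1],[5,3],[5,4]]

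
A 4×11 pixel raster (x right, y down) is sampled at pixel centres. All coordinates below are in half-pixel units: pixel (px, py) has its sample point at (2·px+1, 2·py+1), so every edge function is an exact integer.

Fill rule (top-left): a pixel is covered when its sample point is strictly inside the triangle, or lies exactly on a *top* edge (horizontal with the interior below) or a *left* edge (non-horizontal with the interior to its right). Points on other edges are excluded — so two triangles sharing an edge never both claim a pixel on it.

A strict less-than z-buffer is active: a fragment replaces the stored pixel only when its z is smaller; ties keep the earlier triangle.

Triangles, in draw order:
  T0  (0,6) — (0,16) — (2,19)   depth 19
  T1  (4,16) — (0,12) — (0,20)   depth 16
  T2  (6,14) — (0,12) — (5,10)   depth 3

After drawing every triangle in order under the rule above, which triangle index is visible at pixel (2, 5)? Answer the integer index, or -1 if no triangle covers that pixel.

T0:
  2·area = 20  (B↔C swapped to make it positive)
  edge (0, 6)→(2, 19): d=(2,13) right/bottom  bias=-1
  edge (2, 19)→(0, 16): d=(-2,-3) top-left  bias=+0
  edge (0, 16)→(0, 6): d=(0,-10) top-left  bias=+0
    (0,6)@(1, 13): e=[1,9,10] → █
    (1,6)@(3, 13): e=[-25,15,30] → ·
    (0,7)@(1, 15): e=[5,5,10] → █
    (1,7)@(3, 15): e=[-21,11,30] → ·
    (0,8)@(1, 17): e=[9,1,10] → █
    (1,8)@(3, 17): e=[-17,7,30] → ·
    (0,9)@(1, 19): e=[13,-3,10] → ·
  covered (3 px):
    · · · ·
    · · · ·
    · · · ·
    · · · ·
    · · · ·
    · · · ·
    █ · · ·
    █ · · ·
    █ · · ·
    · · · ·
    · · · ·
T1:
  2·area = 32  (B↔C swapped to make it positive)
  edge (4, 16)→(0, 20): d=(-4,4) right/bottom  bias=-1
  edge (0, 20)→(0, 12): d=(0,-8) top-left  bias=+0
  edge (0, 12)→(4, 16): d=(4,4) right/bottom  bias=-1
    (0,6)@(1, 13): e=[24,8,0] → ·  [on edge]
    (3,6)@(7, 13): e=[0,56,-24] → ·  [on edge]
    (0,7)@(1, 15): e=[16,8,8] → █
    (1,7)@(3, 15): e=[8,24,0] → ·  [on edge]
    (2,7)@(5, 15): e=[0,40,-8] → ·  [on edge]
    (0,8)@(1, 17): e=[8,8,16] → █
    (1,8)@(3, 17): e=[0,24,8] → ·  [on edge]
    (2,8)@(5, 17): e=[-8,40,0] → ·  [on edge]
    (0,9)@(1, 19): e=[0,8,24] → ·  [on edge]
    (3,9)@(7, 19): e=[-24,56,0] → ·  [on edge]
  covered (2 px):
    · · · ·
    · · · ·
    · · · ·
    · · · ·
    · · · ·
    · · · ·
    · · · ·
    █ · · ·
    █ · · ·
    · · · ·
    · · · ·
T2:
  2·area = 22
  edge (6, 14)→(0, 12): d=(-6,-2) top-left  bias=+0
  edge (0, 12)→(5, 10): d=(5,-2) top-left  bias=+0
  edge (5, 10)→(6, 14): d=(1,4) right/bottom  bias=-1
    (1,5)@(3, 11): e=[12,1,9] → █
    (2,5)@(5, 11): e=[16,5,1] → █
    (3,5)@(7, 11): e=[20,9,-7] → ·
    (1,6)@(3, 13): e=[0,11,11] → █  [on edge]
    (3,6)@(7, 13): e=[8,19,-5] → ·
    (1,7)@(3, 15): e=[-12,21,13] → ·
    (2,7)@(5, 15): e=[-8,25,5] → ·
  covered (4 px):
    · · · ·
    · · · ·
    · · · ·
    · · · ·
    · · · ·
    · █ █ ·
    · █ █ ·
    · · · ·
    · · · ·
    · · · ·
    · · · ·

Z-buffer (winner per pixel, '.' = empty):
  . . . .
  . . . .
  . . . .
  . . . .
  . . . .
  . 2 2 .
  0 2 2 .
  1 . . .
  1 . . .
  . . . .
  . . . .

Final: 2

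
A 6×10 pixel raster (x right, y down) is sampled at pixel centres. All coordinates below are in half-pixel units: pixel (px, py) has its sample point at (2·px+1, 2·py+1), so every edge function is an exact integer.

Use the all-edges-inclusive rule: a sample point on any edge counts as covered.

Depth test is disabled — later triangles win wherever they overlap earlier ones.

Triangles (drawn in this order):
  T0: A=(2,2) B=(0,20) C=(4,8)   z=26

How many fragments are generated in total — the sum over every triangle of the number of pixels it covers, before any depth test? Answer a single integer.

T0:
  2·area = 48  (B↔C swapped to make it positive)
  edge (2, 2)→(4, 8): d=(2,6) inclusive
  edge (4, 8)→(0, 20): d=(-4,12) inclusive
  edge (0, 20)→(2, 2): d=(2,-18) inclusive
    (1,2)@(3, 5): e=[0,24,24] → █  [on edge]
    (2,2)@(5, 5): e=[-12,0,60] → ·  [on edge]
    (1,3)@(3, 7): e=[4,16,28] → █
    (2,3)@(5, 7): e=[-8,-8,64] → ·
    (1,4)@(3, 9): e=[8,8,32] → █
    (2,4)@(5, 9): e=[-4,-16,68] → ·
    (0,5)@(1, 11): e=[24,24,0] → █  [on edge]
    (1,5)@(3, 11): e=[12,0,36] → █  [on edge]
    (2,5)@(5, 11): e=[0,-24,72] → ·  [on edge]
    (0,6)@(1, 13): e=[28,16,4] → █
    (1,6)@(3, 13): e=[16,-8,40] → ·
    (0,7)@(1, 15): e=[32,8,8] → █
    (0,8)@(1, 17): e=[36,0,12] → █  [on edge]
    (3,8)@(7, 17): e=[0,-72,120] → ·  [on edge]
  covered (8 px):
    · · · · · ·
    · · · · · ·
    · █ · · · ·
    · █ · · · ·
    · █ · · · ·
    █ █ · · · ·
    █ · · · · ·
    █ · · · · ·
    █ · · · · ·
    · · · · · ·

Final: 8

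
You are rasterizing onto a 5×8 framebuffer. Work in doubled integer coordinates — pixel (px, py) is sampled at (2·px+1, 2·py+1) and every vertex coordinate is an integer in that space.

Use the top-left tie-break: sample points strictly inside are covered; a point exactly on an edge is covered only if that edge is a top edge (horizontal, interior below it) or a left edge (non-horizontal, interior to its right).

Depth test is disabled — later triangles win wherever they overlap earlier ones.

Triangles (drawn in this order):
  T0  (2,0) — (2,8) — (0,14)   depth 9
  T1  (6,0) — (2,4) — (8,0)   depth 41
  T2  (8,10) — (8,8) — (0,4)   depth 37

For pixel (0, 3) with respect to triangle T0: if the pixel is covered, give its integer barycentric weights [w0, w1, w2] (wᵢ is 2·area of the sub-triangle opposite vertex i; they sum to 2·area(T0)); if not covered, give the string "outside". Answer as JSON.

T0:
  2·area = 16
  edge (2, 0)→(2, 8): d=(0,8) right/bottom  bias=-1
  edge (2, 8)→(0, 14): d=(-2,6) right/bottom  bias=-1
  edge (0, 14)→(2, 0): d=(2,-14) top-left  bias=+0
    (1,2)@(3, 5): e=[-8,0,24] → ·  [on edge]
    (0,3)@(1, 7): e=[8,8,0] → #  [on edge]
    (1,3)@(3, 7): e=[-8,-4,28] → ·
    (0,4)@(1, 9): e=[8,4,4] → #
    (1,4)@(3, 9): e=[-8,-8,32] → ·
    (0,5)@(1, 11): e=[8,0,8] → ·  [on edge]
  covered (2 px):
    · · · · ·
    · · · · ·
    · · · · ·
    # · · · ·
    # · · · ·
    · · · · ·
    · · · · ·
    · · · · ·
T1:
  2·area = 8  (B↔C swapped to make it positive)
  edge (6, 0)→(8, 0): d=(2,0) top-left  bias=+0
  edge (8, 0)→(2, 4): d=(-6,4) right/bottom  bias=-1
  edge (2, 4)→(6, 0): d=(4,-4) top-left  bias=+0
    (2,0)@(5, 1): e=[2,6,0] → #  [on edge]
    (3,0)@(7, 1): e=[2,-2,8] → ·
    (1,1)@(3, 3): e=[6,2,0] → #  [on edge]
    (2,1)@(5, 3): e=[6,-6,8] → ·
    (0,2)@(1, 5): e=[10,-2,0] → ·  [on edge]
    (1,2)@(3, 5): e=[10,-10,8] → ·
  covered (2 px):
    · · # · ·
    · # · · ·
    · · · · ·
    · · · · ·
    · · · · ·
    · · · · ·
    · · · · ·
    · · · · ·
T2:
  2·area = 16  (B↔C swapped to make it positive)
  edge (8, 10)→(0, 4): d=(-8,-6) top-left  bias=+0
  edge (0, 4)→(8, 8): d=(8,4) right/bottom  bias=-1
  edge (8, 8)→(8, 10): d=(0,2) right/bottom  bias=-1
    (2,3)@(5, 7): e=[6,4,6] → #
    (3,3)@(7, 7): e=[18,-4,2] → ·
    (2,4)@(5, 9): e=[-10,20,6] → ·
    (3,4)@(7, 9): e=[2,12,2] → #
    (4,4)@(9, 9): e=[14,4,-2] → ·
    (3,5)@(7, 11): e=[-14,28,2] → ·
  covered (2 px):
    · · · · ·
    · · · · ·
    · · · · ·
    · · # · ·
    · · · # ·
    · · · · ·
    · · · · ·
    · · · · ·

Answer: [8,0,8]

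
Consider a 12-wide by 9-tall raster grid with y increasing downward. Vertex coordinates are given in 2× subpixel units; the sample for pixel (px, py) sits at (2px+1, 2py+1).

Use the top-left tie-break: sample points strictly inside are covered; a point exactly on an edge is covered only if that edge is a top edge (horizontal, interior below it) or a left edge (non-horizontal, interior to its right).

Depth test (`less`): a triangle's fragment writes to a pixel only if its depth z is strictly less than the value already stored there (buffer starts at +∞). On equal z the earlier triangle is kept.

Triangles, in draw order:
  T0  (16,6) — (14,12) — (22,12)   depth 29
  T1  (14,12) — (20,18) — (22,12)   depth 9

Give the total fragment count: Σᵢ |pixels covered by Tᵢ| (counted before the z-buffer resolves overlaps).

T0:
  2·area = 48  (B↔C swapped to make it positive)
  edge (16, 6)→(22, 12): d=(6,6) right/bottom  bias=-1
  edge (22, 12)→(14, 12): d=(-8,0) right/bottom  bias=-1
  edge (14, 12)→(16, 6): d=(2,-6) top-left  bias=+0
    (5,0)@(11, 1): e=[0,88,-40] → .  [on edge]
    (6,1)@(13, 3): e=[0,72,-24] → .  [on edge]
    (8,1)@(17, 3): e=[-24,72,0] → .  [on edge]
    (7,2)@(15, 5): e=[0,56,-8] → .  [on edge]
    (8,3)@(17, 7): e=[0,40,8] → .  [on edge]
    (7,4)@(15, 9): e=[24,24,0] → X  [on edge]
    (8,4)@(17, 9): e=[12,24,12] → X
    (9,4)@(19, 9): e=[0,24,24] → .  [on edge]
    (7,5)@(15, 11): e=[36,8,4] → X
    (9,5)@(19, 11): e=[12,8,28] → X
    (10,5)@(21, 11): e=[0,8,40] → .  [on edge]
    (7,6)@(15, 13): e=[48,-8,8] → .
    (11,6)@(23, 13): e=[0,-8,56] → .  [on edge]
    (6,7)@(13, 15): e=[72,-24,0] → .  [on edge]
  covered (5 px):
    . . . . . . . . . . . .
    . . . . . . . . . . . .
    . . . . . . . . . . . .
    . . . . . . . . . . . .
    . . . . . . . X X . . .
    . . . . . . . X X X . .
    . . . . . . . . . . . .
    . . . . . . . . . . . .
    . . . . . . . . . . . .
T1:
  2·area = 48  (B↔C swapped to make it positive)
  edge (14, 12)→(22, 12): d=(8,0) top-left  bias=+0
  edge (22, 12)→(20, 18): d=(-2,6) right/bottom  bias=-1
  edge (20, 18)→(14, 12): d=(-6,-6) top-left  bias=+0
    (1,0)@(3, 1): e=[-88,136,0] → .  [on edge]
    (2,1)@(5, 3): e=[-72,120,0] → .  [on edge]
    (3,2)@(7, 5): e=[-56,104,0] → .  [on edge]
    (4,3)@(9, 7): e=[-40,88,0] → .  [on edge]
    (5,4)@(11, 9): e=[-24,72,0] → .  [on edge]
    (11,4)@(23, 9): e=[-24,0,72] → .  [on edge]
    (6,5)@(13, 11): e=[-8,56,0] → .  [on edge]
    (7,6)@(15, 13): e=[8,40,0] → X  [on edge]
    (8,6)@(17, 13): e=[8,28,12] → X
    (9,6)@(19, 13): e=[8,16,24] → X
    (10,6)@(21, 13): e=[8,4,36] → X
    (11,6)@(23, 13): e=[8,-8,48] → .
    (8,7)@(17, 15): e=[24,24,0] → X  [on edge]
    (10,7)@(21, 15): e=[24,0,24] → .  [on edge]
    (9,8)@(19, 17): e=[40,8,0] → X  [on edge]
  covered (7 px):
    . . . . . . . . . . . .
    . . . . . . . . . . . .
    . . . . . . . . . . . .
    . . . . . . . . . . . .
    . . . . . . . . . . . .
    . . . . . . . . . . . .
    . . . . . . . X X X X .
    . . . . . . . . X X . .
    . . . . . . . . . X . .

Result: 12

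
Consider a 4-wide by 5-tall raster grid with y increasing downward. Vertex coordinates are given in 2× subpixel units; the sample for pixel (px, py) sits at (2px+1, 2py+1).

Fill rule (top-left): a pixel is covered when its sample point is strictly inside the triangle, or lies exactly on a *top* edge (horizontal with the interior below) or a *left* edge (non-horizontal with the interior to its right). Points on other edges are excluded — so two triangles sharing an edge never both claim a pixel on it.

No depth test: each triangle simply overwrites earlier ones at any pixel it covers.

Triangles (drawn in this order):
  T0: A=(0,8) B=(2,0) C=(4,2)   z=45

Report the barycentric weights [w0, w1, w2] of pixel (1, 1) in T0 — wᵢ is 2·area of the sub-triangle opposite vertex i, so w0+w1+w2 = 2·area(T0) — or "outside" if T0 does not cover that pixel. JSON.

T0:
  2·area = 20
  edge (0, 8)→(2, 0): d=(2,-8) top-left  bias=+0
  edge (2, 0)→(4, 2): d=(2,2) right/bottom  bias=-1
  edge (4, 2)→(0, 8): d=(-4,6) right/bottom  bias=-1
    (1,0)@(3, 1): e=[10,0,10] → ·  [on edge]
    (1,1)@(3, 3): e=[14,4,2] → █
    (2,1)@(5, 3): e=[30,0,-10] → ·  [on edge]
    (0,2)@(1, 5): e=[2,12,6] → █
    (1,2)@(3, 5): e=[18,8,-6] → ·
    (3,2)@(7, 5): e=[50,0,-30] → ·  [on edge]
    (0,3)@(1, 7): e=[6,16,-2] → ·
  covered (2 px):
    · · · ·
    · █ · ·
    █ · · ·
    · · · ·
    · · · ·

Final: [4,2,14]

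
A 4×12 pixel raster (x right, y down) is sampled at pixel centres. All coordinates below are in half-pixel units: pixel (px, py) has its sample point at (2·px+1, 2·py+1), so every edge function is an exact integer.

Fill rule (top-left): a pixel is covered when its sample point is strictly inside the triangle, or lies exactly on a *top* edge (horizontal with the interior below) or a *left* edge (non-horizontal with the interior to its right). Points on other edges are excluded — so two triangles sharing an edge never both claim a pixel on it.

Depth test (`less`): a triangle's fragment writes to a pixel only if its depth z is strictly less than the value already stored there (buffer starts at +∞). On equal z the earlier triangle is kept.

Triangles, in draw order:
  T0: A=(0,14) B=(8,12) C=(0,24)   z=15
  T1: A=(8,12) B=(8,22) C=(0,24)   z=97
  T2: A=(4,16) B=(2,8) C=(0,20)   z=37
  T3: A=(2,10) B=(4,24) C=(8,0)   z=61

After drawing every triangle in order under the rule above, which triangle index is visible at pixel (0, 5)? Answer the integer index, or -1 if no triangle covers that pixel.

T0:
  2·area = 80
  edge (0, 14)→(8, 12): d=(8,-2) top-left  bias=+0
  edge (8, 12)→(0, 24): d=(-8,12) right/bottom  bias=-1
  edge (0, 24)→(0, 14): d=(0,-10) top-left  bias=+0
    (2,6)@(5, 13): e=[2,28,50] → X
    (3,6)@(7, 13): e=[6,4,70] → X
    (0,7)@(1, 15): e=[10,60,10] → X
    (1,7)@(3, 15): e=[14,36,30] → X
    (3,7)@(7, 15): e=[22,-12,70] → .
    (0,8)@(1, 17): e=[26,44,10] → X
    (2,8)@(5, 17): e=[34,-4,50] → .
    (0,9)@(1, 19): e=[42,28,10] → X
    (2,9)@(5, 19): e=[50,-20,50] → .
    (0,10)@(1, 21): e=[58,12,10] → X
    (1,10)@(3, 21): e=[62,-12,30] → .
    (0,11)@(1, 23): e=[74,-4,10] → .
  covered (10 px):
    . . . .
    . . . .
    . . . .
    . . . .
    . . . .
    . . . .
    . . X X
    X X X .
    X X . .
    X X . .
    X . . .
    . . . .
T1:
  2·area = 80
  edge (8, 12)→(8, 22): d=(0,10) right/bottom  bias=-1
  edge (8, 22)→(0, 24): d=(-8,2) right/bottom  bias=-1
  edge (0, 24)→(8, 12): d=(8,-12) top-left  bias=+0
    (3,7)@(7, 15): e=[10,58,12] → X
    (2,8)@(5, 17): e=[30,46,4] → X
    (2,9)@(5, 19): e=[30,30,20] → X
    (1,10)@(3, 21): e=[50,18,12] → X
    (0,11)@(1, 23): e=[70,6,4] → X
    (2,11)@(5, 23): e=[30,-2,52] → .
    (3,11)@(7, 23): e=[10,-6,76] → .
  covered (10 px):
    . . . .
    . . . .
    . . . .
    . . . .
    . . . .
    . . . .
    . . . .
    . . . X
    . . X X
    . . X X
    . X X X
    X X . .
T2:
  2·area = 40  (B↔C swapped to make it positive)
  edge (4, 16)→(0, 20): d=(-4,4) right/bottom  bias=-1
  edge (0, 20)→(2, 8): d=(2,-12) top-left  bias=+0
  edge (2, 8)→(4, 16): d=(2,8) right/bottom  bias=-1
    (1,6)@(3, 13): e=[16,22,2] → X
    (2,6)@(5, 13): e=[8,46,-14] → .
    (3,6)@(7, 13): e=[0,70,-30] → .  [on edge]
    (0,7)@(1, 15): e=[16,2,22] → X
    (2,7)@(5, 15): e=[0,50,-10] → .  [on edge]
    (0,8)@(1, 17): e=[8,6,26] → X
    (1,8)@(3, 17): e=[0,30,10] → .  [on edge]
    (0,9)@(1, 19): e=[0,10,30] → .  [on edge]
  covered (4 px):
    . . . .
    . . . .
    . . . .
    . . . .
    . . . .
    . . . .
    . X . .
    X X . .
    X . . .
    . . . .
    . . . .
    . . . .
T3:
  2·area = 104  (B↔C swapped to make it positive)
  edge (2, 10)→(8, 0): d=(6,-10) top-left  bias=+0
  edge (8, 0)→(4, 24): d=(-4,24) right/bottom  bias=-1
  edge (4, 24)→(2, 10): d=(-2,-14) top-left  bias=+0
    (0,1)@(1, 3): e=[-52,156,0] → .  [on edge]
    (3,1)@(7, 3): e=[8,12,84] → X
    (2,2)@(5, 5): e=[0,52,52] → X  [on edge]
    (2,3)@(5, 7): e=[12,44,48] → X
    (3,3)@(7, 7): e=[32,-4,76] → .
    (1,4)@(3, 9): e=[4,84,16] → X
    (3,4)@(7, 9): e=[44,-12,72] → .
    (1,5)@(3, 11): e=[16,76,12] → X
    (3,5)@(7, 11): e=[56,-20,68] → .
    (1,6)@(3, 13): e=[28,68,8] → X
    (3,6)@(7, 13): e=[68,-28,64] → .
    (1,7)@(3, 15): e=[40,60,4] → X
    (1,8)@(3, 17): e=[52,52,0] → X  [on edge]
  covered (14 px):
    . . . .
    . . . X
    . . X X
    . . X .
    . X X .
    . X X .
    . X X .
    . X X .
    . X X .
    . . . .
    . . . .
    . . . .

Z-buffer (winner per pixel, '.' = empty):
  . . . .
  . . . 3
  . . 3 3
  . . 3 .
  . 3 3 .
  . 3 3 .
  . 2 0 0
  0 0 0 1
  0 0 3 1
  0 0 1 1
  0 1 1 1
  1 1 . .

Result: -1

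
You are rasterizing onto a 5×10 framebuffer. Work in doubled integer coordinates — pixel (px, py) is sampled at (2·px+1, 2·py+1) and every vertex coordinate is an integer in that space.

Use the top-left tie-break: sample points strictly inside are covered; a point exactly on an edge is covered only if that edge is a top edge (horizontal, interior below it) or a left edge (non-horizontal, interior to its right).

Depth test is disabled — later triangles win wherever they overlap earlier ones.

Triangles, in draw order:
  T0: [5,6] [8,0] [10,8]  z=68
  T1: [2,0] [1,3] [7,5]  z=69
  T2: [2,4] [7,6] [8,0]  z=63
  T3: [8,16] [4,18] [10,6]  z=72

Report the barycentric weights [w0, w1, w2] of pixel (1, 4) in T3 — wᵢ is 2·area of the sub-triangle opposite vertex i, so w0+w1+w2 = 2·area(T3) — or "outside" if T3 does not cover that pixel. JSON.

T0:
  2·area = 36
  edge (5, 6)→(8, 0): d=(3,-6) top-left  bias=+0
  edge (8, 0)→(10, 8): d=(2,8) right/bottom  bias=-1
  edge (10, 8)→(5, 6): d=(-5,-2) top-left  bias=+0
    (3,1)@(7, 3): e=[3,14,19] → #
    (4,1)@(9, 3): e=[15,-2,23] → ·
    (3,2)@(7, 5): e=[9,18,9] → #
    (4,2)@(9, 5): e=[21,2,13] → #
    (3,3)@(7, 7): e=[15,22,-1] → ·
    (4,3)@(9, 7): e=[27,6,3] → #
    (4,4)@(9, 9): e=[33,10,-7] → ·
  covered (4 px):
    · · · · ·
    · · · # ·
    · · · # #
    · · · · #
    · · · · ·
    · · · · ·
    · · · · ·
    · · · · ·
    · · · · ·
    · · · · ·
T1:
  2·area = 20  (B↔C swapped to make it positive)
  edge (2, 0)→(7, 5): d=(5,5) right/bottom  bias=-1
  edge (7, 5)→(1, 3): d=(-6,-2) top-left  bias=+0
  edge (1, 3)→(2, 0): d=(1,-3) top-left  bias=+0
    (1,0)@(3, 1): e=[0,16,4] → ·  [on edge]
    (0,1)@(1, 3): e=[20,0,0] → #  [on edge]
    (1,1)@(3, 3): e=[10,4,6] → #
    (2,1)@(5, 3): e=[0,8,12] → ·  [on edge]
    (0,2)@(1, 5): e=[30,-12,2] → ·
    (1,2)@(3, 5): e=[20,-8,8] → ·
    (3,2)@(7, 5): e=[0,0,20] → ·  [on edge]
    (4,3)@(9, 7): e=[0,-8,28] → ·  [on edge]
  covered (2 px):
    · · · · ·
    # # · · ·
    · · · · ·
    · · · · ·
    · · · · ·
    · · · · ·
    · · · · ·
    · · · · ·
    · · · · ·
    · · · · ·
T2:
  2·area = 32  (B↔C swapped to make it positive)
  edge (2, 4)→(8, 0): d=(6,-4) top-left  bias=+0
  edge (8, 0)→(7, 6): d=(-1,6) right/bottom  bias=-1
  edge (7, 6)→(2, 4): d=(-5,-2) top-left  bias=+0
    (3,0)@(7, 1): e=[2,5,25] → #
    (4,0)@(9, 1): e=[10,-7,29] → ·
    (2,1)@(5, 3): e=[6,15,11] → #
    (4,1)@(9, 3): e=[22,-9,19] → ·
    (2,2)@(5, 5): e=[18,13,1] → #
    (4,2)@(9, 5): e=[34,-11,9] → ·
    (2,3)@(5, 7): e=[30,11,-9] → ·
    (3,3)@(7, 7): e=[38,-1,-5] → ·
  covered (5 px):
    · · · # ·
    · · # # ·
    · · # # ·
    · · · · ·
    · · · · ·
    · · · · ·
    · · · · ·
    · · · · ·
    · · · · ·
    · · · · ·
T3:
  2·area = 36
  edge (8, 16)→(4, 18): d=(-4,2) right/bottom  bias=-1
  edge (4, 18)→(10, 6): d=(6,-12) top-left  bias=+0
  edge (10, 6)→(8, 16): d=(-2,10) right/bottom  bias=-1
    (4,4)@(9, 9): e=[26,6,4] → #
    (4,5)@(9, 11): e=[18,18,0] → ·  [on edge]
    (3,6)@(7, 13): e=[14,6,16] → #
    (4,6)@(9, 13): e=[10,30,-4] → ·
    (3,7)@(7, 15): e=[6,18,12] → #
    (4,7)@(9, 15): e=[2,42,-8] → ·
    (2,8)@(5, 17): e=[2,6,28] → #
    (3,8)@(7, 17): e=[-2,30,8] → ·
    (2,9)@(5, 19): e=[-6,18,24] → ·
  covered (4 px):
    · · · · ·
    · · · · ·
    · · · · ·
    · · · · ·
    · · · · #
    · · · · ·
    · · · # ·
    · · · # ·
    · · # · ·
    · · · · ·

Final: "outside"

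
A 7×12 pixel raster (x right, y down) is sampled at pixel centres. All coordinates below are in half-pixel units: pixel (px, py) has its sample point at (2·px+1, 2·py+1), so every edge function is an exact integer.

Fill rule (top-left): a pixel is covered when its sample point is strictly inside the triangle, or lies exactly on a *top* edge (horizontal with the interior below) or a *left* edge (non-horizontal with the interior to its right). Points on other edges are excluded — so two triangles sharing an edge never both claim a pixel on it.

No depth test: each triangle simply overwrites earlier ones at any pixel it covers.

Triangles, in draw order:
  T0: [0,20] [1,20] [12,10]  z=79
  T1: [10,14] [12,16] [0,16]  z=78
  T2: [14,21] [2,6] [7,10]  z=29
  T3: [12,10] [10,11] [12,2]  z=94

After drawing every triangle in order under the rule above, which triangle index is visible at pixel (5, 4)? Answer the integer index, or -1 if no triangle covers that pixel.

T0:
  2·area = 10  (B↔C swapped to make it positive)
  edge (0, 20)→(12, 10): d=(12,-10) top-left  bias=+0
  edge (12, 10)→(1, 20): d=(-11,10) right/bottom  bias=-1
  edge (1, 20)→(0, 20): d=(-1,0) right/bottom  bias=-1
  covered (0 px):
    · · · · · · ·
    · · · · · · ·
    · · · · · · ·
    · · · · · · ·
    · · · · · · ·
    · · · · · · ·
    · · · · · · ·
    · · · · · · ·
    · · · · · · ·
    · · · · · · ·
    · · · · · · ·
    · · · · · · ·
T1:
  2·area = 24
  edge (10, 14)→(12, 16): d=(2,2) right/bottom  bias=-1
  edge (12, 16)→(0, 16): d=(-12,0) right/bottom  bias=-1
  edge (0, 16)→(10, 14): d=(10,-2) top-left  bias=+0
    (0,2)@(1, 5): e=[0,132,-108] → ·  [on edge]
    (1,3)@(3, 7): e=[0,108,-84] → ·  [on edge]
    (2,4)@(5, 9): e=[0,84,-60] → ·  [on edge]
    (3,5)@(7, 11): e=[0,60,-36] → ·  [on edge]
    (4,6)@(9, 13): e=[0,36,-12] → ·  [on edge]
    (2,7)@(5, 15): e=[12,12,0] → █  [on edge]
    (3,7)@(7, 15): e=[8,12,4] → █
    (4,7)@(9, 15): e=[4,12,8] → █
    (5,7)@(11, 15): e=[0,12,12] → ·  [on edge]
    (2,8)@(5, 17): e=[16,-12,20] → ·
    (3,8)@(7, 17): e=[12,-12,24] → ·
    (4,8)@(9, 17): e=[8,-12,28] → ·
    (6,8)@(13, 17): e=[0,-12,36] → ·  [on edge]
  covered (3 px):
    · · · · · · ·
    · · · · · · ·
    · · · · · · ·
    · · · · · · ·
    · · · · · · ·
    · · · · · · ·
    · · · · · · ·
    · · █ █ █ · ·
    · · · · · · ·
    · · · · · · ·
    · · · · · · ·
    · · · · · · ·
T2:
  2·area = 27
  edge (14, 21)→(2, 6): d=(-12,-15) top-left  bias=+0
  edge (2, 6)→(7, 10): d=(5,4) right/bottom  bias=-1
  edge (7, 10)→(14, 21): d=(7,11) right/bottom  bias=-1
    (1,3)@(3, 7): e=[3,1,23] → █
    (2,3)@(5, 7): e=[33,-7,1] → ·
    (1,4)@(3, 9): e=[-21,11,37] → ·
    (2,4)@(5, 9): e=[9,3,15] → █
    (3,4)@(7, 9): e=[39,-5,-7] → ·
    (2,5)@(5, 11): e=[-15,13,29] → ·
    (3,5)@(7, 11): e=[15,5,7] → █
    (4,5)@(9, 11): e=[45,-3,-15] → ·
    (3,6)@(7, 13): e=[-9,15,21] → ·
    (5,8)@(11, 17): e=[3,19,5] → █
    (6,8)@(13, 17): e=[33,11,-17] → ·
    (5,9)@(11, 19): e=[-21,29,19] → ·
  covered (4 px):
    · · · · · · ·
    · · · · · · ·
    · · · · · · ·
    · █ · · · · ·
    · · █ · · · ·
    · · · █ · · ·
    · · · · · · ·
    · · · · · · ·
    · · · · · █ ·
    · · · · · · ·
    · · · · · · ·
    · · · · · · ·
T3:
  2·area = 16
  edge (12, 10)→(10, 11): d=(-2,1) right/bottom  bias=-1
  edge (10, 11)→(12, 2): d=(2,-9) top-left  bias=+0
  edge (12, 2)→(12, 10): d=(0,8) right/bottom  bias=-1
    (5,3)@(11, 7): e=[7,1,8] → █
    (6,3)@(13, 7): e=[5,19,-8] → ·
    (5,4)@(11, 9): e=[3,5,8] → █
    (6,4)@(13, 9): e=[1,23,-8] → ·
    (5,5)@(11, 11): e=[-1,9,8] → ·
  covered (2 px):
    · · · · · · ·
    · · · · · · ·
    · · · · · · ·
    · · · · · █ ·
    · · · · · █ ·
    · · · · · · ·
    · · · · · · ·
    · · · · · · ·
    · · · · · · ·
    · · · · · · ·
    · · · · · · ·
    · · · · · · ·

Z-buffer (winner per pixel, '.' = empty):
  . . . . . . .
  . . . . . . .
  . . . . . . .
  . 2 . . . 3 .
  . . 2 . . 3 .
  . . . 2 . . .
  . . . . . . .
  . . 1 1 1 . .
  . . . . . 2 .
  . . . . . . .
  . . . . . . .
  . . . . . . .

Answer: 3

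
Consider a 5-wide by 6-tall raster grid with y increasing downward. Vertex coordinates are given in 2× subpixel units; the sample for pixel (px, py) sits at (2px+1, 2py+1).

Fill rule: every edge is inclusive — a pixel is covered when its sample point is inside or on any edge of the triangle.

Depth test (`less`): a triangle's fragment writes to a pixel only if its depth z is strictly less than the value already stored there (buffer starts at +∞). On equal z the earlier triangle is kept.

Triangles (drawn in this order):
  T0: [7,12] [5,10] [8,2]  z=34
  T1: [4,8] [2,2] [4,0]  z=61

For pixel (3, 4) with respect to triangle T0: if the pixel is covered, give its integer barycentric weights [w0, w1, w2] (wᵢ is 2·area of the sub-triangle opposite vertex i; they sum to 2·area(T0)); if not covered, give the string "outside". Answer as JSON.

T0:
  2·area = 22
  edge (7, 12)→(5, 10): d=(-2,-2) inclusive
  edge (5, 10)→(8, 2): d=(3,-8) inclusive
  edge (8, 2)→(7, 12): d=(-1,10) inclusive
    (3,2)@(7, 5): e=[14,1,7] → #
    (4,2)@(9, 5): e=[18,17,-13] → ·
    (3,3)@(7, 7): e=[10,7,5] → #
    (4,3)@(9, 7): e=[14,23,-15] → ·
    (3,4)@(7, 9): e=[6,13,3] → #
    (4,4)@(9, 9): e=[10,29,-17] → ·
    (3,5)@(7, 11): e=[2,19,1] → #
    (4,5)@(9, 11): e=[6,35,-19] → ·
  covered (4 px):
    · · · · ·
    · · · · ·
    · · · # ·
    · · · # ·
    · · · # ·
    · · · # ·
T1:
  2·area = 16
  edge (4, 8)→(2, 2): d=(-2,-6) inclusive
  edge (2, 2)→(4, 0): d=(2,-2) inclusive
  edge (4, 0)→(4, 8): d=(0,8) inclusive
    (1,0)@(3, 1): e=[8,0,8] → #  [on edge]
    (2,0)@(5, 1): e=[20,4,-8] → ·
    (0,1)@(1, 3): e=[-8,0,24] → ·  [on edge]
    (1,1)@(3, 3): e=[4,4,8] → #
    (2,1)@(5, 3): e=[16,8,-8] → ·
    (1,2)@(3, 5): e=[0,8,8] → #  [on edge]
    (2,2)@(5, 5): e=[12,12,-8] → ·
    (1,3)@(3, 7): e=[-4,12,8] → ·
    (2,5)@(5, 11): e=[0,24,-8] → ·  [on edge]
  covered (3 px):
    · # · · ·
    · # · · ·
    · # · · ·
    · · · · ·
    · · · · ·
    · · · · ·

Final: [13,3,6]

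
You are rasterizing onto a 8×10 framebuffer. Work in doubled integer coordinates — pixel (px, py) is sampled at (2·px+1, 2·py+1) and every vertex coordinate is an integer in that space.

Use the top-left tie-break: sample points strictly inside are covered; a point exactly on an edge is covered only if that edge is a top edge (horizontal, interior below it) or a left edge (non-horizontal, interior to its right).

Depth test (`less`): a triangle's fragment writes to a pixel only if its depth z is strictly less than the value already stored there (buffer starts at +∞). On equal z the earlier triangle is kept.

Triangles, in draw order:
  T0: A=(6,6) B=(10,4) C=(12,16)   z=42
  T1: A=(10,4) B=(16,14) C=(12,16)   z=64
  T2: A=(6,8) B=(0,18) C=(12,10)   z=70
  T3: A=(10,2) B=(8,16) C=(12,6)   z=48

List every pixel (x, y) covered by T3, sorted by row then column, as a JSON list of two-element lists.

T0:
  2·area = 52
  edge (6, 6)→(10, 4): d=(4,-2) top-left  bias=+0
  edge (10, 4)→(12, 16): d=(2,12) right/bottom  bias=-1
  edge (12, 16)→(6, 6): d=(-6,-10) top-left  bias=+0
    (1,0)@(3, 1): e=[-26,78,0] → ·  [on edge]
    (4,2)@(9, 5): e=[2,14,36] → #
    (5,2)@(11, 5): e=[6,-10,56] → ·
    (3,3)@(7, 7): e=[6,42,4] → #
    (5,3)@(11, 7): e=[14,-6,44] → ·
    (3,4)@(7, 9): e=[14,46,-8] → ·
    (4,4)@(9, 9): e=[18,22,12] → #
    (5,4)@(11, 9): e=[22,-2,32] → ·
    (4,5)@(9, 11): e=[26,26,0] → #  [on edge]
    (5,5)@(11, 11): e=[30,2,20] → #
    (6,5)@(13, 11): e=[34,-22,40] → ·
    (4,6)@(9, 13): e=[34,30,-12] → ·
  covered (7 px):
    · · · · · · · ·
    · · · · · · · ·
    · · · · # · · ·
    · · · # # · · ·
    · · · · # · · ·
    · · · · # # · ·
    · · · · · # · ·
    · · · · · · · ·
    · · · · · · · ·
    · · · · · · · ·
T1:
  2·area = 52
  edge (10, 4)→(16, 14): d=(6,10) right/bottom  bias=-1
  edge (16, 14)→(12, 16): d=(-4,2) right/bottom  bias=-1
  edge (12, 16)→(10, 4): d=(-2,-12) top-left  bias=+0
    (5,3)@(11, 7): e=[8,38,6] → #
    (6,3)@(13, 7): e=[-12,34,30] → ·
    (5,4)@(11, 9): e=[20,30,2] → #
    (6,4)@(13, 9): e=[0,26,26] → ·  [on edge]
    (5,5)@(11, 11): e=[32,22,-2] → ·
    (6,5)@(13, 11): e=[12,18,22] → #
    (7,5)@(15, 11): e=[-8,14,46] → ·
    (6,6)@(13, 13): e=[24,10,18] → #
    (7,6)@(15, 13): e=[4,6,42] → #
    (6,7)@(13, 15): e=[36,2,14] → #
    (7,7)@(15, 15): e=[16,-2,38] → ·
    (6,8)@(13, 17): e=[48,-6,10] → ·
  covered (6 px):
    · · · · · · · ·
    · · · · · · · ·
    · · · · · · · ·
    · · · · · # · ·
    · · · · · # · ·
    · · · · · · # ·
    · · · · · · # #
    · · · · · · # ·
    · · · · · · · ·
    · · · · · · · ·
T2:
  2·area = 72  (B↔C swapped to make it positive)
  edge (6, 8)→(12, 10): d=(6,2) right/bottom  bias=-1
  edge (12, 10)→(0, 18): d=(-12,8) right/bottom  bias=-1
  edge (0, 18)→(6, 8): d=(6,-10) top-left  bias=+0
    (4,1)@(9, 3): e=[-36,108,0] → ·  [on edge]
    (1,3)@(3, 7): e=[0,108,-36] → ·  [on edge]
    (3,4)@(7, 9): e=[4,52,16] → #
    (4,4)@(9, 9): e=[0,36,36] → ·  [on edge]
    (2,5)@(5, 11): e=[20,44,8] → #
    (4,5)@(9, 11): e=[12,12,48] → #
    (5,5)@(11, 11): e=[8,-4,68] → ·
    (7,5)@(15, 11): e=[0,-36,108] → ·  [on edge]
    (1,6)@(3, 13): e=[36,36,0] → #  [on edge]
    (4,6)@(9, 13): e=[24,-12,60] → ·
    (1,7)@(3, 15): e=[48,12,12] → #
    (2,7)@(5, 15): e=[44,-4,32] → ·
  covered (9 px):
    · · · · · · · ·
    · · · · · · · ·
    · · · · · · · ·
    · · · · · · · ·
    · · · # · · · ·
    · · # # # · · ·
    · # # # · · · ·
    · # · · · · · ·
    # · · · · · · ·
    · · · · · · · ·
T3:
  2·area = 36  (B↔C swapped to make it positive)
  edge (10, 2)→(12, 6): d=(2,4) right/bottom  bias=-1
  edge (12, 6)→(8, 16): d=(-4,10) right/bottom  bias=-1
  edge (8, 16)→(10, 2): d=(2,-14) top-left  bias=+0
    (5,2)@(11, 5): e=[2,14,20] → #
    (6,2)@(13, 5): e=[-6,-6,48] → ·
    (5,3)@(11, 7): e=[6,6,24] → #
    (6,3)@(13, 7): e=[-2,-14,52] → ·
    (4,4)@(9, 9): e=[18,18,0] → #  [on edge]
    (5,4)@(11, 9): e=[10,-2,28] → ·
    (4,5)@(9, 11): e=[22,10,4] → #
    (5,5)@(11, 11): e=[14,-10,32] → ·
    (4,6)@(9, 13): e=[26,2,8] → #
    (5,6)@(11, 13): e=[18,-18,36] → ·
    (4,7)@(9, 15): e=[30,-6,12] → ·
  covered (5 px):
    · · · · · · · ·
    · · · · · · · ·
    · · · · · # · ·
    · · · · · # · ·
    · · · · # · · ·
    · · · · # · · ·
    · · · · # · · ·
    · · · · · · · ·
    · · · · · · · ·
    · · · · · · · ·

Result: [[5,2],[5,3],[4,4],[4,5],[4,6]]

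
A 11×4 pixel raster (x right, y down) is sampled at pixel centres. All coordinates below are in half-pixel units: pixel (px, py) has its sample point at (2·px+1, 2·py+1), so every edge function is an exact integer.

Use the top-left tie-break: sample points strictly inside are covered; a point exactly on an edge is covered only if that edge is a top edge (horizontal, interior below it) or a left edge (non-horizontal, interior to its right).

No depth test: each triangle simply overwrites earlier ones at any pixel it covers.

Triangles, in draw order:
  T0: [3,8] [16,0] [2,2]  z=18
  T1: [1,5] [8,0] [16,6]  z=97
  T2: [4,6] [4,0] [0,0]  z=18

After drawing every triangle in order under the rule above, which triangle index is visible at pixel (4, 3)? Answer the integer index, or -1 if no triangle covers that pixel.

T0:
  2·area = 86  (B↔C swapped to make it positive)
  edge (3, 8)→(2, 2): d=(-1,-6) top-left  bias=+0
  edge (2, 2)→(16, 0): d=(14,-2) top-left  bias=+0
  edge (16, 0)→(3, 8): d=(-13,8) right/bottom  bias=-1
    (4,0)@(9, 1): e=[43,0,43] → #  [on edge]
    (5,0)@(11, 1): e=[55,4,27] → #
    (6,0)@(13, 1): e=[67,8,11] → #
    (7,0)@(15, 1): e=[79,12,-5] → ·
    (1,1)@(3, 3): e=[5,16,65] → #
    (2,1)@(5, 3): e=[17,20,49] → #
    (3,1)@(7, 3): e=[29,24,33] → #
    (6,1)@(13, 3): e=[65,36,-15] → ·
    (1,2)@(3, 5): e=[3,44,39] → #
    (4,2)@(9, 5): e=[39,56,-9] → ·
    (5,2)@(11, 5): e=[51,60,-25] → ·
    (1,3)@(3, 7): e=[1,72,13] → #
  covered (12 px):
    · · · · # # # · · · ·
    · # # # # # · · · · ·
    · # # # · · · · · · ·
    · # · · · · · · · · ·
T1:
  2·area = 82
  edge (1, 5)→(8, 0): d=(7,-5) top-left  bias=+0
  edge (8, 0)→(16, 6): d=(8,6) right/bottom  bias=-1
  edge (16, 6)→(1, 5): d=(-15,-1) top-left  bias=+0
    (3,0)@(7, 1): e=[2,14,66] → #
    (4,0)@(9, 1): e=[12,2,68] → #
    (5,0)@(11, 1): e=[22,-10,70] → ·
    (2,1)@(5, 3): e=[6,42,34] → #
    (5,1)@(11, 3): e=[36,6,40] → #
    (6,1)@(13, 3): e=[46,-6,42] → ·
    (0,2)@(1, 5): e=[0,82,0] → #  [on edge]
    (1,2)@(3, 5): e=[10,70,2] → #
    (6,2)@(13, 5): e=[60,10,12] → #
    (7,2)@(15, 5): e=[70,-2,14] → ·
    (0,3)@(1, 7): e=[14,98,-30] → ·
    (1,3)@(3, 7): e=[24,86,-28] → ·
  covered (13 px):
    · · · # # · · · · · ·
    · · # # # # · · · · ·
    # # # # # # # · · · ·
    · · · · · · · · · · ·
T2:
  2·area = 24  (B↔C swapped to make it positive)
  edge (4, 6)→(0, 0): d=(-4,-6) top-left  bias=+0
  edge (0, 0)→(4, 0): d=(4,0) top-left  bias=+0
  edge (4, 0)→(4, 6): d=(0,6) right/bottom  bias=-1
    (0,0)@(1, 1): e=[2,4,18] → #
    (1,0)@(3, 1): e=[14,4,6] → #
    (2,0)@(5, 1): e=[26,4,-6] → ·
    (0,1)@(1, 3): e=[-6,12,18] → ·
    (1,1)@(3, 3): e=[6,12,6] → #
    (2,1)@(5, 3): e=[18,12,-6] → ·
    (1,2)@(3, 5): e=[-2,20,6] → ·
  covered (3 px):
    # # · · · · · · · · ·
    · # · · · · · · · · ·
    · · · · · · · · · · ·
    · · · · · · · · · · ·

Z-buffer (winner per pixel, '.' = empty):
  2 2 . 1 1 0 0 . . . .
  . 2 1 1 1 1 . . . . .
  1 1 1 1 1 1 1 . . . .
  . 0 . . . . . . . . .

Answer: -1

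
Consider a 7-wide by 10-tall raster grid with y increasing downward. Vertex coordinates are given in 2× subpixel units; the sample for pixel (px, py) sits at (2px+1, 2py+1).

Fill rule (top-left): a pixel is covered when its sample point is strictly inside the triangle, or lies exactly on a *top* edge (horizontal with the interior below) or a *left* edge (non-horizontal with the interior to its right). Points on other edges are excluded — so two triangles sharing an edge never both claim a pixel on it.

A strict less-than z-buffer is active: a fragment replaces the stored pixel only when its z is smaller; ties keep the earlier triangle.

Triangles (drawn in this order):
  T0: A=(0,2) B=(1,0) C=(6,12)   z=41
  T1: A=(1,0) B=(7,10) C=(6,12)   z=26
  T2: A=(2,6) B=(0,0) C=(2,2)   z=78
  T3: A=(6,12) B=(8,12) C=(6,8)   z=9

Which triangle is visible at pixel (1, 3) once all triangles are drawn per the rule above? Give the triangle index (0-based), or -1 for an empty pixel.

T0:
  2·area = 22
  edge (0, 2)→(1, 0): d=(1,-2) top-left  bias=+0
  edge (1, 0)→(6, 12): d=(5,12) right/bottom  bias=-1
  edge (6, 12)→(0, 2): d=(-6,-10) top-left  bias=+0
    (0,0)@(1, 1): e=[1,5,16] → X
    (1,0)@(3, 1): e=[5,-19,36] → .
    (0,1)@(1, 3): e=[3,15,4] → X
    (1,1)@(3, 3): e=[7,-9,24] → .
    (0,2)@(1, 5): e=[5,25,-8] → .
    (1,2)@(3, 5): e=[9,1,12] → X
    (2,2)@(5, 5): e=[13,-23,32] → .
    (1,3)@(3, 7): e=[11,11,0] → X  [on edge]
    (2,3)@(5, 7): e=[15,-13,20] → .
    (1,4)@(3, 9): e=[13,21,-12] → .
    (4,8)@(9, 17): e=[33,-11,0] → .  [on edge]
  covered (4 px):
    X . . . . . .
    X . . . . . .
    . X . . . . .
    . X . . . . .
    . . . . . . .
    . . . . . . .
    . . . . . . .
    . . . . . . .
    . . . . . . .
    . . . . . . .
T1:
  2·area = 22
  edge (1, 0)→(7, 10): d=(6,10) right/bottom  bias=-1
  edge (7, 10)→(6, 12): d=(-1,2) right/bottom  bias=-1
  edge (6, 12)→(1, 0): d=(-5,-12) top-left  bias=+0
    (2,3)@(5, 7): e=[2,7,13] → X
    (3,3)@(7, 7): e=[-18,3,37] → .
    (2,4)@(5, 9): e=[14,5,3] → X
    (3,4)@(7, 9): e=[-6,1,27] → .
    (2,5)@(5, 11): e=[26,3,-7] → .
  covered (2 px):
    . . . . . . .
    . . . . . . .
    . . . . . . .
    . . X . . . .
    . . X . . . .
    . . . . . . .
    . . . . . . .
    . . . . . . .
    . . . . . . .
    . . . . . . .
T2:
  2·area = 8
  edge (2, 6)→(0, 0): d=(-2,-6) top-left  bias=+0
  edge (0, 0)→(2, 2): d=(2,2) right/bottom  bias=-1
  edge (2, 2)→(2, 6): d=(0,4) right/bottom  bias=-1
    (0,0)@(1, 1): e=[4,0,4] → .  [on edge]
    (0,1)@(1, 3): e=[0,4,4] → X  [on edge]
    (1,1)@(3, 3): e=[12,0,-4] → .  [on edge]
    (0,2)@(1, 5): e=[-4,8,4] → .
    (2,2)@(5, 5): e=[20,0,-12] → .  [on edge]
    (3,3)@(7, 7): e=[28,0,-20] → .  [on edge]
    (1,4)@(3, 9): e=[0,12,-4] → .  [on edge]
    (4,4)@(9, 9): e=[36,0,-28] → .  [on edge]
    (5,5)@(11, 11): e=[44,0,-36] → .  [on edge]
    (6,6)@(13, 13): e=[52,0,-44] → .  [on edge]
    (2,7)@(5, 15): e=[0,20,-12] → .  [on edge]
  covered (1 px):
    . . . . . . .
    X . . . . . .
    . . . . . . .
    . . . . . . .
    . . . . . . .
    . . . . . . .
    . . . . . . .
    . . . . . . .
    . . . . . . .
    . . . . . . .
T3:
  2·area = 8  (B↔C swapped to make it positive)
  edge (6, 12)→(6, 8): d=(0,-4) top-left  bias=+0
  edge (6, 8)→(8, 12): d=(2,4) right/bottom  bias=-1
  edge (8, 12)→(6, 12): d=(-2,0) right/bottom  bias=-1
    (3,5)@(7, 11): e=[4,2,2] → X
    (4,5)@(9, 11): e=[12,-6,2] → .
    (3,6)@(7, 13): e=[4,6,-2] → .
  covered (1 px):
    . . . . . . .
    . . . . . . .
    . . . . . . .
    . . . . . . .
    . . . . . . .
    . . . X . . .
    . . . . . . .
    . . . . . . .
    . . . . . . .
    . . . . . . .

Z-buffer (winner per pixel, '.' = empty):
  0 . . . . . .
  0 . . . . . .
  . 0 . . . . .
  . 0 1 . . . .
  . . 1 . . . .
  . . . 3 . . .
  . . . . . . .
  . . . . . . .
  . . . . . . .
  . . . . . . .

Result: 0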